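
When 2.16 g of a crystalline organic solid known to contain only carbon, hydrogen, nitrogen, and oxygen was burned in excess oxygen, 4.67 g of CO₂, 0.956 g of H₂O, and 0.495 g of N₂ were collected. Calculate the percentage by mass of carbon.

mol C = 4.67 g CO₂ ÷ 44.009 g/mol = 0.1061 mol
mol H = 2 × 0.956 g H₂O ÷ 18.015 g/mol = 0.1061 mol
mol N = 2 × 0.495 g N₂ ÷ 28.014 g/mol = 0.03534 mol
mass O = 2.16 − (1.275 + 0.1070 + 0.4950) = 0.2835 g → mol O = 0.2835 ÷ 15.999 = 0.01772 mol
mass % C = 1.275 g ÷ 2.16 g × 100%

59.0%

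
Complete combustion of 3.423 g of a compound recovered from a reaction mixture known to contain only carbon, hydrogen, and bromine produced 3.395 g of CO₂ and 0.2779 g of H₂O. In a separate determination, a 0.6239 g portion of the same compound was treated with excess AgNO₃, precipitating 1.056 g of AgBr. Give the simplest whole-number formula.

mol C = 3.395 g CO₂ ÷ 44.009 g/mol = 0.077143 mol
mol H = 2 × 0.2779 g H₂O ÷ 18.015 g/mol = 0.030852 mol
From the AgBr data: mol Br per gram of compound = (1.056 ÷ 187.772) ÷ 0.6239 = 0.0090140 mol/g, so in the 3.423 g combustion sample mol Br = 0.030855 mol
Divide by the smallest (0.030852 mol): C 2.500, H 1.000, Br 1.000
Multiplying each by 2 gives whole numbers: C 5.00, H 2.00, Br 2.00

C5H2Br2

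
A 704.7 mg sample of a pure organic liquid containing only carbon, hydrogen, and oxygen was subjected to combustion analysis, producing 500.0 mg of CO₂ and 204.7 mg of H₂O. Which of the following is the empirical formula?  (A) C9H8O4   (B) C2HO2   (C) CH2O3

mol C = 0.5000 g CO₂ ÷ 44.009 g/mol = 0.011361 mol
mol H = 2 × 0.2047 g H₂O ÷ 18.015 g/mol = 0.022726 mol
mass O = 0.7047 − (0.13646 + 0.022907) = 0.54533 g → mol O = 0.54533 ÷ 15.999 = 0.034085 mol
Divide by the smallest (0.011361 mol): C 1.000, H 2.000, O 3.000

(C) CH2O3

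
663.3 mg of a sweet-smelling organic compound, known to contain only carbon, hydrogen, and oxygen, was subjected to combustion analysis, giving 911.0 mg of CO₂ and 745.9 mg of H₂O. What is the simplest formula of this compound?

CH4O

mol C = 0.9110 g CO₂ ÷ 44.009 g/mol = 0.020700 mol
mol H = 2 × 0.7459 g H₂O ÷ 18.015 g/mol = 0.082809 mol
mass O = 0.6633 − (0.24863 + 0.083471) = 0.33120 g → mol O = 0.33120 ÷ 15.999 = 0.020701 mol
Divide by the smallest (0.020700 mol): C 1.000, H 4.000, O 1.000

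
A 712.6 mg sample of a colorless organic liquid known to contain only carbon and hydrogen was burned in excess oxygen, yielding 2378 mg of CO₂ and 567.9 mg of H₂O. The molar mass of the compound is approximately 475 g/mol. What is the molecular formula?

mol C = 2.378 g CO₂ ÷ 44.009 g/mol = 0.054034 mol
mol H = 2 × 0.5679 g H₂O ÷ 18.015 g/mol = 0.063047 mol
Divide by the smallest (0.054034 mol): C 1.000, H 1.167
Multiplying each by 6 gives whole numbers: C 6.00, H 7.00
Empirical formula: C6H7
Empirical-formula mass = 79.12 g/mol; 475 ÷ 79.12 ≈ 6, so the molecular formula is C36H42.

C36H42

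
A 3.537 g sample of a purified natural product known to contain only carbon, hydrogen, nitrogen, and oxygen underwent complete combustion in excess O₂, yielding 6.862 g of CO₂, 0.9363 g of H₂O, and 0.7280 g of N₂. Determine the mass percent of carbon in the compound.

mol C = 6.862 g CO₂ ÷ 44.009 g/mol = 0.15592 mol
mol H = 2 × 0.9363 g H₂O ÷ 18.015 g/mol = 0.10395 mol
mol N = 2 × 0.7280 g N₂ ÷ 28.014 g/mol = 0.051974 mol
mass O = 3.537 − (1.8728 + 0.10478 + 0.72800) = 0.83143 g → mol O = 0.83143 ÷ 15.999 = 0.051968 mol
mass % C = 1.8728 g ÷ 3.537 g × 100%

52.95%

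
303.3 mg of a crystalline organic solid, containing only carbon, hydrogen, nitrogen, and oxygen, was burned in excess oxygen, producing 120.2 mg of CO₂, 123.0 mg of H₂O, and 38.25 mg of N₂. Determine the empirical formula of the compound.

CH5NO5

mol C = 0.1202 g CO₂ ÷ 44.009 g/mol = 0.0027313 mol
mol H = 2 × 0.1230 g H₂O ÷ 18.015 g/mol = 0.013655 mol
mol N = 2 × 0.03825 g N₂ ÷ 28.014 g/mol = 0.0027308 mol
mass O = 0.3033 − (0.032805 + 0.013765 + 0.038250) = 0.21848 g → mol O = 0.21848 ÷ 15.999 = 0.013656 mol
Divide by the smallest (0.0027308 mol): C 1.000, H 5.001, N 1.000, O 5.001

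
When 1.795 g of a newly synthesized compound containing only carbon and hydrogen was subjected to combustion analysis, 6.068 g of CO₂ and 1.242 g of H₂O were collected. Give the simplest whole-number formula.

CH

mol C = 6.068 g CO₂ ÷ 44.009 g/mol = 0.13788 mol
mol H = 2 × 1.242 g H₂O ÷ 18.015 g/mol = 0.13789 mol
Divide by the smallest (0.13788 mol): C 1.000, H 1.000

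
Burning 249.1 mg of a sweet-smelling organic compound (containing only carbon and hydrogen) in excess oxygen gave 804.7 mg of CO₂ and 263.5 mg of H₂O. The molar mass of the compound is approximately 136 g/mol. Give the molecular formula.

C10H16

mol C = 0.8047 g CO₂ ÷ 44.009 g/mol = 0.018285 mol
mol H = 2 × 0.2635 g H₂O ÷ 18.015 g/mol = 0.029253 mol
Divide by the smallest (0.018285 mol): C 1.000, H 1.600
Multiplying each by 5 gives whole numbers: C 5.00, H 8.00
Empirical formula: C5H8
Empirical-formula mass = 68.12 g/mol; 136 ÷ 68.12 ≈ 2, so the molecular formula is C10H16.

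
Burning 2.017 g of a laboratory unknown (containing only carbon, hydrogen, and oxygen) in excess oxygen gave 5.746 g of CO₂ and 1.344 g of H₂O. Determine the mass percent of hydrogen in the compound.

mol C = 5.746 g CO₂ ÷ 44.009 g/mol = 0.13056 mol
mol H = 2 × 1.344 g H₂O ÷ 18.015 g/mol = 0.14921 mol
mass O = 2.017 − (1.5682 + 0.15040) = 0.29839 g → mol O = 0.29839 ÷ 15.999 = 0.018651 mol
mass % H = 0.15040 g ÷ 2.017 g × 100%

7.46%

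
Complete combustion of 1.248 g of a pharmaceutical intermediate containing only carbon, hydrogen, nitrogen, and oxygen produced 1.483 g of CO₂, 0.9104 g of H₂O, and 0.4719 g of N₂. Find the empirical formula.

C2H6N2O

mol C = 1.483 g CO₂ ÷ 44.009 g/mol = 0.033698 mol
mol H = 2 × 0.9104 g H₂O ÷ 18.015 g/mol = 0.10107 mol
mol N = 2 × 0.4719 g N₂ ÷ 28.014 g/mol = 0.033690 mol
mass O = 1.248 − (0.40474 + 0.10188 + 0.47190) = 0.26948 g → mol O = 0.26948 ÷ 15.999 = 0.016843 mol
Divide by the smallest (0.016843 mol): C 2.001, H 6.001, N 2.000, O 1.000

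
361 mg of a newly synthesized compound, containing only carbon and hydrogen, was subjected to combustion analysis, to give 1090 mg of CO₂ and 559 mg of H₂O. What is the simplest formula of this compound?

C2H5

mol C = 1.09 g CO₂ ÷ 44.009 g/mol = 0.02477 mol
mol H = 2 × 0.559 g H₂O ÷ 18.015 g/mol = 0.06206 mol
Divide by the smallest (0.02477 mol): C 1.000, H 2.506
Multiplying each by 2 gives whole numbers: C 2.00, H 5.01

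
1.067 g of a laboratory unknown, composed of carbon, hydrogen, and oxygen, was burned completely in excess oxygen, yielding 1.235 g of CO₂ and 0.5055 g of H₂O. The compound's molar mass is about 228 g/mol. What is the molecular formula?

mol C = 1.235 g CO₂ ÷ 44.009 g/mol = 0.028062 mol
mol H = 2 × 0.5055 g H₂O ÷ 18.015 g/mol = 0.056120 mol
mass O = 1.067 − (0.33706 + 0.056569) = 0.67337 g → mol O = 0.67337 ÷ 15.999 = 0.042088 mol
Divide by the smallest (0.028062 mol): C 1.000, H 2.000, O 1.500
Multiplying each by 2 gives whole numbers: C 2.00, H 4.00, O 3.00
Empirical formula: C2H4O3
Empirical-formula mass = 76.05 g/mol; 228 ÷ 76.05 ≈ 3, so the molecular formula is C6H12O9.

C6H12O9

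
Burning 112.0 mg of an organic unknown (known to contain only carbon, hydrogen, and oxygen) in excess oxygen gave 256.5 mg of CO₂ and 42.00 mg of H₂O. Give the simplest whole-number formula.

mol C = 0.2565 g CO₂ ÷ 44.009 g/mol = 0.0058284 mol
mol H = 2 × 0.04200 g H₂O ÷ 18.015 g/mol = 0.0046628 mol
mass O = 0.1120 − (0.070004 + 0.0047001) = 0.037296 g → mol O = 0.037296 ÷ 15.999 = 0.0023311 mol
Divide by the smallest (0.0023311 mol): C 2.500, H 2.000, O 1.000
Multiplying each by 2 gives whole numbers: C 5.00, H 4.00, O 2.00

C5H4O2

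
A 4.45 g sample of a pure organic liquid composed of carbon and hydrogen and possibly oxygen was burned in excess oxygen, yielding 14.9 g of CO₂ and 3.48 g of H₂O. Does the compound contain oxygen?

no

mol C = 14.9 g CO₂ ÷ 44.009 g/mol = 0.3386 mol
mol H = 2 × 3.48 g H₂O ÷ 18.015 g/mol = 0.3863 mol
C and H together account for 4.456 g — essentially the entire 4.45 g sample — so the compound contains no oxygen.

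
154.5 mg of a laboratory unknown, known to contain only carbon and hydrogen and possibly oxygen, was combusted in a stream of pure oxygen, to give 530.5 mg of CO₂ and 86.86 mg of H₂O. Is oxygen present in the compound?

no

mol C = 0.5305 g CO₂ ÷ 44.009 g/mol = 0.012054 mol
mol H = 2 × 0.08686 g H₂O ÷ 18.015 g/mol = 0.0096431 mol
C and H together account for 0.15451 g — essentially the entire 0.1545 g sample — so the compound contains no oxygen.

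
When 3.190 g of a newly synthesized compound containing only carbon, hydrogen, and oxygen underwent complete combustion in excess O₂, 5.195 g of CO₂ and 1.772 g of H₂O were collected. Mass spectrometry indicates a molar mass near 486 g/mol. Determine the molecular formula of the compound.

C18H30O15

mol C = 5.195 g CO₂ ÷ 44.009 g/mol = 0.11804 mol
mol H = 2 × 1.772 g H₂O ÷ 18.015 g/mol = 0.19672 mol
mass O = 3.190 − (1.4178 + 0.19830) = 1.5739 g → mol O = 1.5739 ÷ 15.999 = 0.098373 mol
Divide by the smallest (0.098373 mol): C 1.200, H 2.000, O 1.000
Multiplying each by 5 gives whole numbers: C 6.00, H 10.00, O 5.00
Empirical formula: C6H10O5
Empirical-formula mass = 162.14 g/mol; 486 ÷ 162.14 ≈ 3, so the molecular formula is C18H30O15.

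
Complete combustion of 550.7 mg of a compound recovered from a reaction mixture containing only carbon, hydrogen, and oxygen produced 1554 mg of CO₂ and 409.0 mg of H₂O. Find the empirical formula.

mol C = 1.554 g CO₂ ÷ 44.009 g/mol = 0.035311 mol
mol H = 2 × 0.4090 g H₂O ÷ 18.015 g/mol = 0.045407 mol
mass O = 0.5507 − (0.42412 + 0.045770) = 0.080810 g → mol O = 0.080810 ÷ 15.999 = 0.0050510 mol
Divide by the smallest (0.0050510 mol): C 6.991, H 8.990, O 1.000

C7H9O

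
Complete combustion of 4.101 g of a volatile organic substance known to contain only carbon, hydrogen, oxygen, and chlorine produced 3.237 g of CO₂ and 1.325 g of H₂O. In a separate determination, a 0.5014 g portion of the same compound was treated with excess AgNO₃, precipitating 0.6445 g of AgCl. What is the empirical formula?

C2H4ClO3

mol C = 3.237 g CO₂ ÷ 44.009 g/mol = 0.073553 mol
mol H = 2 × 1.325 g H₂O ÷ 18.015 g/mol = 0.14710 mol
From the AgCl data: mol Cl per gram of compound = (0.6445 ÷ 143.318) ÷ 0.5014 = 0.0089689 mol/g, so in the 4.101 g combustion sample mol Cl = 0.036781 mol
mass O = 4.101 − (0.88345 + 0.14828 + 1.3039) = 1.7654 g → mol O = 1.7654 ÷ 15.999 = 0.11034 mol
Divide by the smallest (0.036781 mol): C 2.000, H 3.999, Cl 1.000, O 3.000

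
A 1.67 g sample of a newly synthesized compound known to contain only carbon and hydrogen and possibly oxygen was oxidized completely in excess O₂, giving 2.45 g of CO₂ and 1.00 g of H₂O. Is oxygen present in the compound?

mol C = 2.45 g CO₂ ÷ 44.009 g/mol = 0.05567 mol
mol H = 2 × 1.00 g H₂O ÷ 18.015 g/mol = 0.1110 mol
C and H account for only 0.7806 g of the 1.67 g sample; the remaining 0.8894 g must be oxygen.

yes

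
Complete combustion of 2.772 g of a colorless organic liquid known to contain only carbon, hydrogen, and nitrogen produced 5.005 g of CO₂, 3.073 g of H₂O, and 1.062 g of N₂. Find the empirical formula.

C3H9N2

mol C = 5.005 g CO₂ ÷ 44.009 g/mol = 0.11373 mol
mol H = 2 × 3.073 g H₂O ÷ 18.015 g/mol = 0.34116 mol
mol N = 2 × 1.062 g N₂ ÷ 28.014 g/mol = 0.075819 mol
Divide by the smallest (0.075819 mol): C 1.500, H 4.500, N 1.000
Multiplying each by 2 gives whole numbers: C 3.00, H 9.00, N 2.00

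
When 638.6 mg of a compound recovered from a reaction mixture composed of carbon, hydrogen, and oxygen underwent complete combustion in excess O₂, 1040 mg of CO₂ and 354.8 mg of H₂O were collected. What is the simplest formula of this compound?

mol C = 1.040 g CO₂ ÷ 44.009 g/mol = 0.023632 mol
mol H = 2 × 0.3548 g H₂O ÷ 18.015 g/mol = 0.039389 mol
mass O = 0.6386 − (0.28384 + 0.039705) = 0.31506 g → mol O = 0.31506 ÷ 15.999 = 0.019692 mol
Divide by the smallest (0.019692 mol): C 1.200, H 2.000, O 1.000
Multiplying each by 5 gives whole numbers: C 6.00, H 10.00, O 5.00

C6H10O5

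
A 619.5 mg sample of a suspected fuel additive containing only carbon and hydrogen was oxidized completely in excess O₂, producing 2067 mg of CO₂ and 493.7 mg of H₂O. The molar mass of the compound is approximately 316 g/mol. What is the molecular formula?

mol C = 2.067 g CO₂ ÷ 44.009 g/mol = 0.046968 mol
mol H = 2 × 0.4937 g H₂O ÷ 18.015 g/mol = 0.054810 mol
Divide by the smallest (0.046968 mol): C 1.000, H 1.167
Multiplying each by 6 gives whole numbers: C 6.00, H 7.00
Empirical formula: C6H7
Empirical-formula mass = 79.12 g/mol; 316 ÷ 79.12 ≈ 4, so the molecular formula is C24H28.

C24H28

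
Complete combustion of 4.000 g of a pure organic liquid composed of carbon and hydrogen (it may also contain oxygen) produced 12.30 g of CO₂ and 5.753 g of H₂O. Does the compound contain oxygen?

mol C = 12.30 g CO₂ ÷ 44.009 g/mol = 0.27949 mol
mol H = 2 × 5.753 g H₂O ÷ 18.015 g/mol = 0.63869 mol
C and H together account for 4.0007 g — essentially the entire 4.000 g sample — so the compound contains no oxygen.

no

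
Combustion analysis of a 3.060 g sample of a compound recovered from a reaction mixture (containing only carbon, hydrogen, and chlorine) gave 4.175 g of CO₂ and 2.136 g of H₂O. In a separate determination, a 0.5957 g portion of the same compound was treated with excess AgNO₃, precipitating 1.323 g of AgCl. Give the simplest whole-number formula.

C2H5Cl

mol C = 4.175 g CO₂ ÷ 44.009 g/mol = 0.094867 mol
mol H = 2 × 2.136 g H₂O ÷ 18.015 g/mol = 0.23714 mol
From the AgCl data: mol Cl per gram of compound = (1.323 ÷ 143.318) ÷ 0.5957 = 0.015496 mol/g, so in the 3.060 g combustion sample mol Cl = 0.047419 mol
Divide by the smallest (0.047419 mol): C 2.001, H 5.001, Cl 1.000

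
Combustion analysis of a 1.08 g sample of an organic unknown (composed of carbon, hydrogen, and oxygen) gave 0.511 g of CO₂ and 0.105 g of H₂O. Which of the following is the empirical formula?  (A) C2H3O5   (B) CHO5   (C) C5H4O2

(B) CHO5

mol C = 0.511 g CO₂ ÷ 44.009 g/mol = 0.01161 mol
mol H = 2 × 0.105 g H₂O ÷ 18.015 g/mol = 0.01166 mol
mass O = 1.08 − (0.1395 + 0.01175) = 0.9288 g → mol O = 0.9288 ÷ 15.999 = 0.05805 mol
Divide by the smallest (0.01161 mol): C 1.000, H 1.004, O 5.000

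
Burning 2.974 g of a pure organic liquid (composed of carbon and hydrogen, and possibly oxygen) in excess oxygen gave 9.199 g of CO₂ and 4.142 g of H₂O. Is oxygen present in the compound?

mol C = 9.199 g CO₂ ÷ 44.009 g/mol = 0.20903 mol
mol H = 2 × 4.142 g H₂O ÷ 18.015 g/mol = 0.45984 mol
C and H together account for 2.9741 g — essentially the entire 2.974 g sample — so the compound contains no oxygen.

no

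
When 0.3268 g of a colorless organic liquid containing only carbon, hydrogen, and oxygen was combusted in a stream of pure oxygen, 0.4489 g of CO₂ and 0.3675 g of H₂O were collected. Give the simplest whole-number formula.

mol C = 0.4489 g CO₂ ÷ 44.009 g/mol = 0.010200 mol
mol H = 2 × 0.3675 g H₂O ÷ 18.015 g/mol = 0.040799 mol
mass O = 0.3268 − (0.12251 + 0.041126) = 0.16316 g → mol O = 0.16316 ÷ 15.999 = 0.010198 mol
Divide by the smallest (0.010198 mol): C 1.000, H 4.001, O 1.000

CH4O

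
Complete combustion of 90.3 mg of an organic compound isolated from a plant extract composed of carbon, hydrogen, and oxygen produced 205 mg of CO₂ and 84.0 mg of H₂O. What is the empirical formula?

C3H6O

mol C = 0.205 g CO₂ ÷ 44.009 g/mol = 0.004658 mol
mol H = 2 × 0.0840 g H₂O ÷ 18.015 g/mol = 0.009326 mol
mass O = 0.0903 − (0.05595 + 0.009400) = 0.02495 g → mol O = 0.02495 ÷ 15.999 = 0.001560 mol
Divide by the smallest (0.001560 mol): C 2.987, H 5.980, O 1.000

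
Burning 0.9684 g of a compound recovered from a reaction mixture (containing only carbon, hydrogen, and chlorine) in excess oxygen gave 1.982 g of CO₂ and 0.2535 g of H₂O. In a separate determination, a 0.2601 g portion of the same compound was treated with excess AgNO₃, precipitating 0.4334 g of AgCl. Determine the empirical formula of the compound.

C8H5Cl2

mol C = 1.982 g CO₂ ÷ 44.009 g/mol = 0.045036 mol
mol H = 2 × 0.2535 g H₂O ÷ 18.015 g/mol = 0.028143 mol
From the AgCl data: mol Cl per gram of compound = (0.4334 ÷ 143.318) ÷ 0.2601 = 0.011626 mol/g, so in the 0.9684 g combustion sample mol Cl = 0.011259 mol
Divide by the smallest (0.011259 mol): C 4.000, H 2.500, Cl 1.000
Multiplying each by 2 gives whole numbers: C 8.00, H 5.00, Cl 2.00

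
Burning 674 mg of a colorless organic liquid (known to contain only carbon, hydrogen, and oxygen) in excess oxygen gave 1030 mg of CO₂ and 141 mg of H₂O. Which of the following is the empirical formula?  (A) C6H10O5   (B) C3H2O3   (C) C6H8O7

mol C = 1.03 g CO₂ ÷ 44.009 g/mol = 0.02340 mol
mol H = 2 × 0.141 g H₂O ÷ 18.015 g/mol = 0.01565 mol
mass O = 0.674 − (0.2811 + 0.01578) = 0.3771 g → mol O = 0.3771 ÷ 15.999 = 0.02357 mol
Divide by the smallest (0.01565 mol): C 1.495, H 1.000, O 1.506
Multiplying each by 2 gives whole numbers: C 2.99, H 2.00, O 3.01

(B) C3H2O3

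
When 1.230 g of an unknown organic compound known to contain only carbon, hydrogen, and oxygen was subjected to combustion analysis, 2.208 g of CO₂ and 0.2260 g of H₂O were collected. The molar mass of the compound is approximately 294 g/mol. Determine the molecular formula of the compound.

mol C = 2.208 g CO₂ ÷ 44.009 g/mol = 0.050172 mol
mol H = 2 × 0.2260 g H₂O ÷ 18.015 g/mol = 0.025090 mol
mass O = 1.230 − (0.60261 + 0.025291) = 0.60210 g → mol O = 0.60210 ÷ 15.999 = 0.037634 mol
Divide by the smallest (0.025090 mol): C 2.000, H 1.000, O 1.500
Multiplying each by 2 gives whole numbers: C 4.00, H 2.00, O 3.00
Empirical formula: C4H2O3
Empirical-formula mass = 98.06 g/mol; 294 ÷ 98.06 ≈ 3, so the molecular formula is C12H6O9.

C12H6O9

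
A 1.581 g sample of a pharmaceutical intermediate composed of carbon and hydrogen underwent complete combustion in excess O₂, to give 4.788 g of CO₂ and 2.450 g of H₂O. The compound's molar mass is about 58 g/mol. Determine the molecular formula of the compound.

mol C = 4.788 g CO₂ ÷ 44.009 g/mol = 0.10880 mol
mol H = 2 × 2.450 g H₂O ÷ 18.015 g/mol = 0.27200 mol
Divide by the smallest (0.10880 mol): C 1.000, H 2.500
Multiplying each by 2 gives whole numbers: C 2.00, H 5.00
Empirical formula: C2H5
Empirical-formula mass = 29.06 g/mol; 58 ÷ 29.06 ≈ 2, so the molecular formula is C4H10.

C4H10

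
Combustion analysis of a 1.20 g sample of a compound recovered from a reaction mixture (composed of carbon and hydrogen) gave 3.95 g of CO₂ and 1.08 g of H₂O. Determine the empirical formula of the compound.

mol C = 3.95 g CO₂ ÷ 44.009 g/mol = 0.08975 mol
mol H = 2 × 1.08 g H₂O ÷ 18.015 g/mol = 0.1199 mol
Divide by the smallest (0.08975 mol): C 1.000, H 1.336
Multiplying each by 3 gives whole numbers: C 3.00, H 4.01

C3H4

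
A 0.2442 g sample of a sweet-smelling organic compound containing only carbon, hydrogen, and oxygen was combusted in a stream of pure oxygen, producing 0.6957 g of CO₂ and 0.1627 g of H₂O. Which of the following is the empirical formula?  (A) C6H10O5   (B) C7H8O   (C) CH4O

mol C = 0.6957 g CO₂ ÷ 44.009 g/mol = 0.015808 mol
mol H = 2 × 0.1627 g H₂O ÷ 18.015 g/mol = 0.018063 mol
mass O = 0.2442 − (0.18987 + 0.018207) = 0.036121 g → mol O = 0.036121 ÷ 15.999 = 0.0022577 mol
Divide by the smallest (0.0022577 mol): C 7.002, H 8.000, O 1.000

(B) C7H8O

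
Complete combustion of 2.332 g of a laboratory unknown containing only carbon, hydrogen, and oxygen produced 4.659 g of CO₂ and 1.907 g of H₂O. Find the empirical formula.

mol C = 4.659 g CO₂ ÷ 44.009 g/mol = 0.10586 mol
mol H = 2 × 1.907 g H₂O ÷ 18.015 g/mol = 0.21171 mol
mass O = 2.332 − (1.2715 + 0.21341) = 0.84705 g → mol O = 0.84705 ÷ 15.999 = 0.052944 mol
Divide by the smallest (0.052944 mol): C 2.000, H 3.999, O 1.000

C2H4O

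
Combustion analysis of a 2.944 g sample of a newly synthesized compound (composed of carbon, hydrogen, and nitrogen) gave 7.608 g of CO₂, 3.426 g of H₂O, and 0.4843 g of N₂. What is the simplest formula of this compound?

mol C = 7.608 g CO₂ ÷ 44.009 g/mol = 0.17287 mol
mol H = 2 × 3.426 g H₂O ÷ 18.015 g/mol = 0.38035 mol
mol N = 2 × 0.4843 g N₂ ÷ 28.014 g/mol = 0.034576 mol
Divide by the smallest (0.034576 mol): C 5.000, H 11.001, N 1.000

C5H11N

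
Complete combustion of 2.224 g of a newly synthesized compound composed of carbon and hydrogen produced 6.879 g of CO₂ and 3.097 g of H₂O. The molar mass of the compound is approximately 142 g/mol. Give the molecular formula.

mol C = 6.879 g CO₂ ÷ 44.009 g/mol = 0.15631 mol
mol H = 2 × 3.097 g H₂O ÷ 18.015 g/mol = 0.34382 mol
Divide by the smallest (0.15631 mol): C 1.000, H 2.200
Multiplying each by 5 gives whole numbers: C 5.00, H 11.00
Empirical formula: C5H11
Empirical-formula mass = 71.14 g/mol; 142 ÷ 71.14 ≈ 2, so the molecular formula is C10H22.

C10H22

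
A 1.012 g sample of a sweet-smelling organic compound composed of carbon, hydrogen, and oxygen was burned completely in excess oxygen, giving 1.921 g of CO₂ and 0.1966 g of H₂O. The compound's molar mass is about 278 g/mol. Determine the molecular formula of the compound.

C12H6O8

mol C = 1.921 g CO₂ ÷ 44.009 g/mol = 0.043650 mol
mol H = 2 × 0.1966 g H₂O ÷ 18.015 g/mol = 0.021826 mol
mass O = 1.012 − (0.52428 + 0.022001) = 0.46572 g → mol O = 0.46572 ÷ 15.999 = 0.029109 mol
Divide by the smallest (0.021826 mol): C 2.000, H 1.000, O 1.334
Multiplying each by 3 gives whole numbers: C 6.00, H 3.00, O 4.00
Empirical formula: C6H3O4
Empirical-formula mass = 139.09 g/mol; 278 ÷ 139.09 ≈ 2, so the molecular formula is C12H6O8.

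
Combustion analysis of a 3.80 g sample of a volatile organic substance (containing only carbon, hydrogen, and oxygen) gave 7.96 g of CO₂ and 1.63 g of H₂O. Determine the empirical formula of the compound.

C2H2O

mol C = 7.96 g CO₂ ÷ 44.009 g/mol = 0.1809 mol
mol H = 2 × 1.63 g H₂O ÷ 18.015 g/mol = 0.1810 mol
mass O = 3.80 − (2.172 + 0.1824) = 1.445 g → mol O = 1.445 ÷ 15.999 = 0.09033 mol
Divide by the smallest (0.09033 mol): C 2.002, H 2.003, O 1.000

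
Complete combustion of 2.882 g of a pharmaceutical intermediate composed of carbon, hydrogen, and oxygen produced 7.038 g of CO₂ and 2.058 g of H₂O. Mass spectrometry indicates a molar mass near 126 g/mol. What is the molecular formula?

C7H10O2

mol C = 7.038 g CO₂ ÷ 44.009 g/mol = 0.15992 mol
mol H = 2 × 2.058 g H₂O ÷ 18.015 g/mol = 0.22848 mol
mass O = 2.882 − (1.9208 + 0.23030) = 0.73087 g → mol O = 0.73087 ÷ 15.999 = 0.045683 mol
Divide by the smallest (0.045683 mol): C 3.501, H 5.001, O 1.000
Multiplying each by 2 gives whole numbers: C 7.00, H 10.00, O 2.00
Empirical formula: C7H10O2
Empirical-formula mass = 126.16 g/mol; 126 ÷ 126.16 ≈ 1, so the molecular formula is C7H10O2.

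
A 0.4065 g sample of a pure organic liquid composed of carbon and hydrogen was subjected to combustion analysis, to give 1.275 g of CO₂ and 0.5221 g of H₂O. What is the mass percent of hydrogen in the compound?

14.37%

mol C = 1.275 g CO₂ ÷ 44.009 g/mol = 0.028971 mol
mol H = 2 × 0.5221 g H₂O ÷ 18.015 g/mol = 0.057963 mol
mass % H = 0.058427 g ÷ 0.4065 g × 100%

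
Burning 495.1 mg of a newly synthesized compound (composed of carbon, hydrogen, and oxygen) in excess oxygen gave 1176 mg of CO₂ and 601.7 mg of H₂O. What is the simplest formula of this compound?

C4H10O

mol C = 1.176 g CO₂ ÷ 44.009 g/mol = 0.026722 mol
mol H = 2 × 0.6017 g H₂O ÷ 18.015 g/mol = 0.066800 mol
mass O = 0.4951 − (0.32096 + 0.067334) = 0.10681 g → mol O = 0.10681 ÷ 15.999 = 0.0066760 mol
Divide by the smallest (0.0066760 mol): C 4.003, H 10.006, O 1.000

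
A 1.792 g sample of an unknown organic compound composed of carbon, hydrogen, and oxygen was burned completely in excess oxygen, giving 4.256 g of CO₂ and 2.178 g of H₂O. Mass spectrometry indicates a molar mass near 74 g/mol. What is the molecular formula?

C4H10O

mol C = 4.256 g CO₂ ÷ 44.009 g/mol = 0.096707 mol
mol H = 2 × 2.178 g H₂O ÷ 18.015 g/mol = 0.24180 mol
mass O = 1.792 − (1.1616 + 0.24373) = 0.38671 g → mol O = 0.38671 ÷ 15.999 = 0.024171 mol
Divide by the smallest (0.024171 mol): C 4.001, H 10.004, O 1.000
Empirical formula: C4H10O
Empirical-formula mass = 74.12 g/mol; 74 ÷ 74.12 ≈ 1, so the molecular formula is C4H10O.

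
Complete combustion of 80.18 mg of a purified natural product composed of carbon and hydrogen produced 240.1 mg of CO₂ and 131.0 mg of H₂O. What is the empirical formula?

mol C = 0.2401 g CO₂ ÷ 44.009 g/mol = 0.0054557 mol
mol H = 2 × 0.1310 g H₂O ÷ 18.015 g/mol = 0.014543 mol
Divide by the smallest (0.0054557 mol): C 1.000, H 2.666
Multiplying each by 3 gives whole numbers: C 3.00, H 8.00

C3H8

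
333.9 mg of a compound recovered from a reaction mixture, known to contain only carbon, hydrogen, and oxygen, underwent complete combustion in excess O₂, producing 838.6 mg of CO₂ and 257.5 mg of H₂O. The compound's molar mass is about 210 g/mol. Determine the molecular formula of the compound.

mol C = 0.8386 g CO₂ ÷ 44.009 g/mol = 0.019055 mol
mol H = 2 × 0.2575 g H₂O ÷ 18.015 g/mol = 0.028587 mol
mass O = 0.3339 − (0.22887 + 0.028816) = 0.076212 g → mol O = 0.076212 ÷ 15.999 = 0.0047636 mol
Divide by the smallest (0.0047636 mol): C 4.000, H 6.001, O 1.000
Empirical formula: C4H6O
Empirical-formula mass = 70.09 g/mol; 210 ÷ 70.09 ≈ 3, so the molecular formula is C12H18O3.

C12H18O3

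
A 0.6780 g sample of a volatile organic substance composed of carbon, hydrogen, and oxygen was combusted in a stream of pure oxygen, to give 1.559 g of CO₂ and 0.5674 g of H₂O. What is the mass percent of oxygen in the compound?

27.88%

mol C = 1.559 g CO₂ ÷ 44.009 g/mol = 0.035425 mol
mol H = 2 × 0.5674 g H₂O ÷ 18.015 g/mol = 0.062992 mol
mass O = 0.6780 − (0.42548 + 0.063496) = 0.18902 g → mol O = 0.18902 ÷ 15.999 = 0.011814 mol
mass % O = 0.18902 g ÷ 0.6780 g × 100%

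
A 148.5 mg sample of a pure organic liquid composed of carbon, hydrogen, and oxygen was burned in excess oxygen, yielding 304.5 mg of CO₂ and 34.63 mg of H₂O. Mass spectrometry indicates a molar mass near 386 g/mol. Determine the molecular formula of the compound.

mol C = 0.3045 g CO₂ ÷ 44.009 g/mol = 0.0069190 mol
mol H = 2 × 0.03463 g H₂O ÷ 18.015 g/mol = 0.0038446 mol
mass O = 0.1485 − (0.083105 + 0.0038753) = 0.061520 g → mol O = 0.061520 ÷ 15.999 = 0.0038452 mol
Divide by the smallest (0.0038446 mol): C 1.800, H 1.000, O 1.000
Multiplying each by 5 gives whole numbers: C 9.00, H 5.00, O 5.00
Empirical formula: C9H5O5
Empirical-formula mass = 193.13 g/mol; 386 ÷ 193.13 ≈ 2, so the molecular formula is C18H10O10.

C18H10O10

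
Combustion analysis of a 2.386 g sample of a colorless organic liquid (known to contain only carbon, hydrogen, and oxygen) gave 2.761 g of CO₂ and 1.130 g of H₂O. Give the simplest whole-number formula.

C2H4O3

mol C = 2.761 g CO₂ ÷ 44.009 g/mol = 0.062737 mol
mol H = 2 × 1.130 g H₂O ÷ 18.015 g/mol = 0.12545 mol
mass O = 2.386 − (0.75354 + 0.12645) = 1.5060 g → mol O = 1.5060 ÷ 15.999 = 0.094131 mol
Divide by the smallest (0.062737 mol): C 1.000, H 2.000, O 1.500
Multiplying each by 2 gives whole numbers: C 2.00, H 4.00, O 3.00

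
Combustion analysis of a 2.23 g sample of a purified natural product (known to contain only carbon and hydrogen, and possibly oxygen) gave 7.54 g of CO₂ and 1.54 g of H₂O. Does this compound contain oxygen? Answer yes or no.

mol C = 7.54 g CO₂ ÷ 44.009 g/mol = 0.1713 mol
mol H = 2 × 1.54 g H₂O ÷ 18.015 g/mol = 0.1710 mol
C and H together account for 2.230 g — essentially the entire 2.23 g sample — so the compound contains no oxygen.

no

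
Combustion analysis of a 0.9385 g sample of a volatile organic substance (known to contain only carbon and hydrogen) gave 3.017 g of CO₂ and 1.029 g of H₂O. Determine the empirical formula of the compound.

mol C = 3.017 g CO₂ ÷ 44.009 g/mol = 0.068554 mol
mol H = 2 × 1.029 g H₂O ÷ 18.015 g/mol = 0.11424 mol
Divide by the smallest (0.068554 mol): C 1.000, H 1.666
Multiplying each by 3 gives whole numbers: C 3.00, H 5.00

C3H5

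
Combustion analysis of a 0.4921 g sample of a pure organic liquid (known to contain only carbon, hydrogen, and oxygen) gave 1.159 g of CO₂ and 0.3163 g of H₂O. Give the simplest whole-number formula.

mol C = 1.159 g CO₂ ÷ 44.009 g/mol = 0.026336 mol
mol H = 2 × 0.3163 g H₂O ÷ 18.015 g/mol = 0.035115 mol
mass O = 0.4921 − (0.31632 + 0.035396) = 0.14039 g → mol O = 0.14039 ÷ 15.999 = 0.0087748 mol
Divide by the smallest (0.0087748 mol): C 3.001, H 4.002, O 1.000

C3H4O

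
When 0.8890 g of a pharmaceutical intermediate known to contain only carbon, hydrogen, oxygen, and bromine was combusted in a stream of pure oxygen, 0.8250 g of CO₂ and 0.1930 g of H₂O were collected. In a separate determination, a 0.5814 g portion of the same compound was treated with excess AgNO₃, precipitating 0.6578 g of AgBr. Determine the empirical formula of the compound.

C7H8Br2O5

mol C = 0.8250 g CO₂ ÷ 44.009 g/mol = 0.018746 mol
mol H = 2 × 0.1930 g H₂O ÷ 18.015 g/mol = 0.021427 mol
From the AgBr data: mol Br per gram of compound = (0.6578 ÷ 187.772) ÷ 0.5814 = 0.0060254 mol/g, so in the 0.8890 g combustion sample mol Br = 0.0053566 mol
mass O = 0.8890 − (0.22516 + 0.021598 + 0.42801) = 0.21423 g → mol O = 0.21423 ÷ 15.999 = 0.013390 mol
Divide by the smallest (0.0053566 mol): C 3.500, H 4.000, Br 1.000, O 2.500
Multiplying each by 2 gives whole numbers: C 7.00, H 8.00, Br 2.00, O 5.00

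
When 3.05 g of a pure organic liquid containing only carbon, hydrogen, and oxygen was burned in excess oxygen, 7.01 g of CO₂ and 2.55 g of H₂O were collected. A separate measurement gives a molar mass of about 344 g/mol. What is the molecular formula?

mol C = 7.01 g CO₂ ÷ 44.009 g/mol = 0.1593 mol
mol H = 2 × 2.55 g H₂O ÷ 18.015 g/mol = 0.2831 mol
mass O = 3.05 − (1.913 + 0.2854) = 0.8515 g → mol O = 0.8515 ÷ 15.999 = 0.05322 mol
Divide by the smallest (0.05322 mol): C 2.993, H 5.319, O 1.000
Multiplying each by 3 gives whole numbers: C 8.98, H 15.96, O 3.00
Empirical formula: C9H16O3
Empirical-formula mass = 172.22 g/mol; 344 ÷ 172.22 ≈ 2, so the molecular formula is C18H32O6.

C18H32O6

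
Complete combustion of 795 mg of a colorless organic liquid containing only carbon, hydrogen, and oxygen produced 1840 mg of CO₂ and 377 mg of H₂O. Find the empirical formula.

mol C = 1.84 g CO₂ ÷ 44.009 g/mol = 0.04181 mol
mol H = 2 × 0.377 g H₂O ÷ 18.015 g/mol = 0.04185 mol
mass O = 0.795 − (0.5022 + 0.04219) = 0.2506 g → mol O = 0.2506 ÷ 15.999 = 0.01567 mol
Divide by the smallest (0.01567 mol): C 2.669, H 2.672, O 1.000
Multiplying each by 3 gives whole numbers: C 8.01, H 8.02, O 3.00

C8H8O3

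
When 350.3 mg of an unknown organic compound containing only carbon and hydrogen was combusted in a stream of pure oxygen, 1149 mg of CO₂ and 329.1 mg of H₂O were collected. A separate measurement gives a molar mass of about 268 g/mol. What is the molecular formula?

mol C = 1.149 g CO₂ ÷ 44.009 g/mol = 0.026108 mol
mol H = 2 × 0.3291 g H₂O ÷ 18.015 g/mol = 0.036536 mol
Divide by the smallest (0.026108 mol): C 1.000, H 1.399
Multiplying each by 5 gives whole numbers: C 5.00, H 7.00
Empirical formula: C5H7
Empirical-formula mass = 67.11 g/mol; 268 ÷ 67.11 ≈ 4, so the molecular formula is C20H28.

C20H28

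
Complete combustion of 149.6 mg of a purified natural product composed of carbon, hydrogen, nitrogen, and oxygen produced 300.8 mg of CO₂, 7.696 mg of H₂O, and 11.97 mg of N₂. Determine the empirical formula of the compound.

C8HNO4

mol C = 0.3008 g CO₂ ÷ 44.009 g/mol = 0.0068350 mol
mol H = 2 × 0.007696 g H₂O ÷ 18.015 g/mol = 0.00085440 mol
mol N = 2 × 0.01197 g N₂ ÷ 28.014 g/mol = 0.00085457 mol
mass O = 0.1496 − (0.082095 + 0.00086123 + 0.011970) = 0.054674 g → mol O = 0.054674 ÷ 15.999 = 0.0034173 mol
Divide by the smallest (0.00085440 mol): C 8.000, H 1.000, N 1.000, O 4.000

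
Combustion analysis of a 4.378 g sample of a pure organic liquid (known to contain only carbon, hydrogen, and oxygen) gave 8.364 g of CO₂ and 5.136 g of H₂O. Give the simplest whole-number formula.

mol C = 8.364 g CO₂ ÷ 44.009 g/mol = 0.19005 mol
mol H = 2 × 5.136 g H₂O ÷ 18.015 g/mol = 0.57019 mol
mass O = 4.378 − (2.2827 + 0.57475) = 1.5205 g → mol O = 1.5205 ÷ 15.999 = 0.095039 mol
Divide by the smallest (0.095039 mol): C 2.000, H 6.000, O 1.000

C2H6O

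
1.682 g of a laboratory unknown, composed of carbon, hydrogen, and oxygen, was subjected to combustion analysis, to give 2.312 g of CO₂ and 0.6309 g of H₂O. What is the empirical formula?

mol C = 2.312 g CO₂ ÷ 44.009 g/mol = 0.052535 mol
mol H = 2 × 0.6309 g H₂O ÷ 18.015 g/mol = 0.070042 mol
mass O = 1.682 − (0.63099 + 0.070602) = 0.98040 g → mol O = 0.98040 ÷ 15.999 = 0.061279 mol
Divide by the smallest (0.052535 mol): C 1.000, H 1.333, O 1.166
Multiplying each by 6 gives whole numbers: C 6.00, H 8.00, O 7.00

C6H8O7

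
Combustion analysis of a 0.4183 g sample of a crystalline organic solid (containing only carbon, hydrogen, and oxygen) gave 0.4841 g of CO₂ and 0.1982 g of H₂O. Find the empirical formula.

mol C = 0.4841 g CO₂ ÷ 44.009 g/mol = 0.011000 mol
mol H = 2 × 0.1982 g H₂O ÷ 18.015 g/mol = 0.022004 mol
mass O = 0.4183 − (0.13212 + 0.022180) = 0.26400 g → mol O = 0.26400 ÷ 15.999 = 0.016501 mol
Divide by the smallest (0.011000 mol): C 1.000, H 2.000, O 1.500
Multiplying each by 2 gives whole numbers: C 2.00, H 4.00, O 3.00

C2H4O3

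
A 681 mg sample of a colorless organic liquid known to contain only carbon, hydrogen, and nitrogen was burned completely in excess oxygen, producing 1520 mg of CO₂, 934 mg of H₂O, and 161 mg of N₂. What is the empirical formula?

mol C = 1.52 g CO₂ ÷ 44.009 g/mol = 0.03454 mol
mol H = 2 × 0.934 g H₂O ÷ 18.015 g/mol = 0.1037 mol
mol N = 2 × 0.161 g N₂ ÷ 28.014 g/mol = 0.01149 mol
Divide by the smallest (0.01149 mol): C 3.005, H 9.021, N 1.000

C3H9N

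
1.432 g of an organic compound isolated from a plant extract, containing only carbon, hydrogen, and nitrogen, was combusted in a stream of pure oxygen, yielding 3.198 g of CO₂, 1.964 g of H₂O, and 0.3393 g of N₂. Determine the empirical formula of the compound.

C3H9N

mol C = 3.198 g CO₂ ÷ 44.009 g/mol = 0.072667 mol
mol H = 2 × 1.964 g H₂O ÷ 18.015 g/mol = 0.21804 mol
mol N = 2 × 0.3393 g N₂ ÷ 28.014 g/mol = 0.024224 mol
Divide by the smallest (0.024224 mol): C 3.000, H 9.001, N 1.000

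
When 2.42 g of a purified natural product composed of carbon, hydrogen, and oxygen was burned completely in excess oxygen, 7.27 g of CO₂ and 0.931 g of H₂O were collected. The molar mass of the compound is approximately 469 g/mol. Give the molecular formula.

C32H20O4

mol C = 7.27 g CO₂ ÷ 44.009 g/mol = 0.1652 mol
mol H = 2 × 0.931 g H₂O ÷ 18.015 g/mol = 0.1034 mol
mass O = 2.42 − (1.984 + 0.1042) = 0.3317 g → mol O = 0.3317 ÷ 15.999 = 0.02073 mol
Divide by the smallest (0.02073 mol): C 7.968, H 4.986, O 1.000
Empirical formula: C8H5O
Empirical-formula mass = 117.13 g/mol; 469 ÷ 117.13 ≈ 4, so the molecular formula is C32H20O4.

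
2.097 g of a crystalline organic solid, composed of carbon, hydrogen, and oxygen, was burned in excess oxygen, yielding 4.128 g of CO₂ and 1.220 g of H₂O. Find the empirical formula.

C9H13O5

mol C = 4.128 g CO₂ ÷ 44.009 g/mol = 0.093799 mol
mol H = 2 × 1.220 g H₂O ÷ 18.015 g/mol = 0.13544 mol
mass O = 2.097 − (1.1266 + 0.13653) = 0.83385 g → mol O = 0.83385 ÷ 15.999 = 0.052119 mol
Divide by the smallest (0.052119 mol): C 1.800, H 2.599, O 1.000
Multiplying each by 5 gives whole numbers: C 9.00, H 12.99, O 5.00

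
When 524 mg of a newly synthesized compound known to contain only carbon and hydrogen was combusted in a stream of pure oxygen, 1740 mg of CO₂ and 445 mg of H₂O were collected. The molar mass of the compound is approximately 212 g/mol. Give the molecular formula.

C16H20

mol C = 1.74 g CO₂ ÷ 44.009 g/mol = 0.03954 mol
mol H = 2 × 0.445 g H₂O ÷ 18.015 g/mol = 0.04940 mol
Divide by the smallest (0.03954 mol): C 1.000, H 1.250
Multiplying each by 4 gives whole numbers: C 4.00, H 5.00
Empirical formula: C4H5
Empirical-formula mass = 53.08 g/mol; 212 ÷ 53.08 ≈ 4, so the molecular formula is C16H20.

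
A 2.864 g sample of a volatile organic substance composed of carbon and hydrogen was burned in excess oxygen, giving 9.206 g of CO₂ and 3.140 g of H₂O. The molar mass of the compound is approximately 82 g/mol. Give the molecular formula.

mol C = 9.206 g CO₂ ÷ 44.009 g/mol = 0.20918 mol
mol H = 2 × 3.140 g H₂O ÷ 18.015 g/mol = 0.34860 mol
Divide by the smallest (0.20918 mol): C 1.000, H 1.666
Multiplying each by 3 gives whole numbers: C 3.00, H 5.00
Empirical formula: C3H5
Empirical-formula mass = 41.07 g/mol; 82 ÷ 41.07 ≈ 2, so the molecular formula is C6H10.

C6H10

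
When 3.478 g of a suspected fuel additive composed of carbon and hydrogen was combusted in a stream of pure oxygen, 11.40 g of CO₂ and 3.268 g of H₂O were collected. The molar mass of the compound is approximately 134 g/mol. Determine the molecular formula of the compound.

mol C = 11.40 g CO₂ ÷ 44.009 g/mol = 0.25904 mol
mol H = 2 × 3.268 g H₂O ÷ 18.015 g/mol = 0.36281 mol
Divide by the smallest (0.25904 mol): C 1.000, H 1.401
Multiplying each by 5 gives whole numbers: C 5.00, H 7.00
Empirical formula: C5H7
Empirical-formula mass = 67.11 g/mol; 134 ÷ 67.11 ≈ 2, so the molecular formula is C10H14.

C10H14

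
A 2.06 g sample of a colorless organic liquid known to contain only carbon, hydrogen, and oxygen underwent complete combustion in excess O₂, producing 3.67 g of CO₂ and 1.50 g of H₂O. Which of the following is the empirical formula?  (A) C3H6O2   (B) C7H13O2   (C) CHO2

mol C = 3.67 g CO₂ ÷ 44.009 g/mol = 0.08339 mol
mol H = 2 × 1.50 g H₂O ÷ 18.015 g/mol = 0.1665 mol
mass O = 2.06 − (1.002 + 0.1679) = 0.8905 g → mol O = 0.8905 ÷ 15.999 = 0.05566 mol
Divide by the smallest (0.05566 mol): C 1.498, H 2.992, O 1.000
Multiplying each by 2 gives whole numbers: C 3.00, H 5.98, O 2.00

(A) C3H6O2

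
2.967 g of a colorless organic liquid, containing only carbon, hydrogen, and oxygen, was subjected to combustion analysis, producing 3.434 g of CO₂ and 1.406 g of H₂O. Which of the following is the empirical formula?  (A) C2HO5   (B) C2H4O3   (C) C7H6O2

mol C = 3.434 g CO₂ ÷ 44.009 g/mol = 0.078029 mol
mol H = 2 × 1.406 g H₂O ÷ 18.015 g/mol = 0.15609 mol
mass O = 2.967 − (0.93721 + 0.15734) = 1.8724 g → mol O = 1.8724 ÷ 15.999 = 0.11704 mol
Divide by the smallest (0.078029 mol): C 1.000, H 2.000, O 1.500
Multiplying each by 2 gives whole numbers: C 2.00, H 4.00, O 3.00

(B) C2H4O3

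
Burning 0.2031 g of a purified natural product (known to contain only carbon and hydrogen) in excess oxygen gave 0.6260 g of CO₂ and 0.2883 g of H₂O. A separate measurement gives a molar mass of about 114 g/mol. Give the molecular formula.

C8H18

mol C = 0.6260 g CO₂ ÷ 44.009 g/mol = 0.014224 mol
mol H = 2 × 0.2883 g H₂O ÷ 18.015 g/mol = 0.032007 mol
Divide by the smallest (0.014224 mol): C 1.000, H 2.250
Multiplying each by 4 gives whole numbers: C 4.00, H 9.00
Empirical formula: C4H9
Empirical-formula mass = 57.12 g/mol; 114 ÷ 57.12 ≈ 2, so the molecular formula is C8H18.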